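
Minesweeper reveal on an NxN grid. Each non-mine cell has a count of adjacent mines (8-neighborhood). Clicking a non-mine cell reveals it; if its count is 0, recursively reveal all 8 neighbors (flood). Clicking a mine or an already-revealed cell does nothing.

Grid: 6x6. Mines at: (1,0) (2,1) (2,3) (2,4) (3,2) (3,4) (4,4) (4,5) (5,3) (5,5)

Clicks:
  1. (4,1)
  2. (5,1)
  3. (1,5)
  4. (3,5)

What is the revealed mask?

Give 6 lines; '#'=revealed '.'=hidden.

Answer: ......
.....#
......
##...#
###...
###...

Derivation:
Click 1 (4,1) count=1: revealed 1 new [(4,1)] -> total=1
Click 2 (5,1) count=0: revealed 7 new [(3,0) (3,1) (4,0) (4,2) (5,0) (5,1) (5,2)] -> total=8
Click 3 (1,5) count=1: revealed 1 new [(1,5)] -> total=9
Click 4 (3,5) count=4: revealed 1 new [(3,5)] -> total=10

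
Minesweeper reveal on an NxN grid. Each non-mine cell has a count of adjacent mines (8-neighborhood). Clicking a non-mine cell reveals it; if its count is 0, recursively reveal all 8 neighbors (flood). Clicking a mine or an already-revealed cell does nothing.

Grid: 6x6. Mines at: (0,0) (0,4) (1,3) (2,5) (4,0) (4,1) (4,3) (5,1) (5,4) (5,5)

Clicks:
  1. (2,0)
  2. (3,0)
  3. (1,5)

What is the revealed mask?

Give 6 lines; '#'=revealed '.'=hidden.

Click 1 (2,0) count=0: revealed 9 new [(1,0) (1,1) (1,2) (2,0) (2,1) (2,2) (3,0) (3,1) (3,2)] -> total=9
Click 2 (3,0) count=2: revealed 0 new [(none)] -> total=9
Click 3 (1,5) count=2: revealed 1 new [(1,5)] -> total=10

Answer: ......
###..#
###...
###...
......
......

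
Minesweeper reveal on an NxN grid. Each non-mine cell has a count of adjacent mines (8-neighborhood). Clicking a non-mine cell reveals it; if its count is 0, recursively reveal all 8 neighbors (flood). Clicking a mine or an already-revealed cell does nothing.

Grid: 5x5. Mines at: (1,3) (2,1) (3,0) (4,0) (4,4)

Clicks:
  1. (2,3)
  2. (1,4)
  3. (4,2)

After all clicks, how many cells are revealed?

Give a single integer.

Answer: 8

Derivation:
Click 1 (2,3) count=1: revealed 1 new [(2,3)] -> total=1
Click 2 (1,4) count=1: revealed 1 new [(1,4)] -> total=2
Click 3 (4,2) count=0: revealed 6 new [(3,1) (3,2) (3,3) (4,1) (4,2) (4,3)] -> total=8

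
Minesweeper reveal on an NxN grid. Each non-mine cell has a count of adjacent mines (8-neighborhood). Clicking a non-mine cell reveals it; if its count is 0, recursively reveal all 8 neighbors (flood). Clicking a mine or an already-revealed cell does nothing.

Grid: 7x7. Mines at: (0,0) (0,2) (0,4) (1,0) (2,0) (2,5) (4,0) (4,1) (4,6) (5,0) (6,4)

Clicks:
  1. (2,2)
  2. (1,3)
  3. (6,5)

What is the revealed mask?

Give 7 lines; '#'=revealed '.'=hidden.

Answer: .......
.####..
.####..
.#####.
..####.
..####.
.....#.

Derivation:
Click 1 (2,2) count=0: revealed 21 new [(1,1) (1,2) (1,3) (1,4) (2,1) (2,2) (2,3) (2,4) (3,1) (3,2) (3,3) (3,4) (3,5) (4,2) (4,3) (4,4) (4,5) (5,2) (5,3) (5,4) (5,5)] -> total=21
Click 2 (1,3) count=2: revealed 0 new [(none)] -> total=21
Click 3 (6,5) count=1: revealed 1 new [(6,5)] -> total=22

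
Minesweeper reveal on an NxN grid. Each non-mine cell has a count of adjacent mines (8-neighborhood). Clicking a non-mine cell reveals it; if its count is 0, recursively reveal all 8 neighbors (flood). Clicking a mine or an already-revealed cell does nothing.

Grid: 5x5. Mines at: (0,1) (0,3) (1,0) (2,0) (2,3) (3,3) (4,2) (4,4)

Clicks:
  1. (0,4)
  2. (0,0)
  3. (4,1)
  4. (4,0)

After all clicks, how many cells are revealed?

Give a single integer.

Answer: 6

Derivation:
Click 1 (0,4) count=1: revealed 1 new [(0,4)] -> total=1
Click 2 (0,0) count=2: revealed 1 new [(0,0)] -> total=2
Click 3 (4,1) count=1: revealed 1 new [(4,1)] -> total=3
Click 4 (4,0) count=0: revealed 3 new [(3,0) (3,1) (4,0)] -> total=6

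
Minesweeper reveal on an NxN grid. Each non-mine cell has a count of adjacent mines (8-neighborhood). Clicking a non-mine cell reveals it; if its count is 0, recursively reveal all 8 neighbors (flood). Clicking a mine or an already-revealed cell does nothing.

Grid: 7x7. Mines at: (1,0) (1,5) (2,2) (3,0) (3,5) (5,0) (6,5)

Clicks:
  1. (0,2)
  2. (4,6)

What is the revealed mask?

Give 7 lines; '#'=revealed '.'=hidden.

Click 1 (0,2) count=0: revealed 8 new [(0,1) (0,2) (0,3) (0,4) (1,1) (1,2) (1,3) (1,4)] -> total=8
Click 2 (4,6) count=1: revealed 1 new [(4,6)] -> total=9

Answer: .####..
.####..
.......
.......
......#
.......
.......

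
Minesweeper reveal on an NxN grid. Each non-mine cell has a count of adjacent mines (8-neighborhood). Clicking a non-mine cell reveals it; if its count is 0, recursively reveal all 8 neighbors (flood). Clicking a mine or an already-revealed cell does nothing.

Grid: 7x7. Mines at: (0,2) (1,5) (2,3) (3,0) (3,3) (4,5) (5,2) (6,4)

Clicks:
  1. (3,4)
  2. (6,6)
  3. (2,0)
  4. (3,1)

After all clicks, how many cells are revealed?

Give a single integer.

Click 1 (3,4) count=3: revealed 1 new [(3,4)] -> total=1
Click 2 (6,6) count=0: revealed 4 new [(5,5) (5,6) (6,5) (6,6)] -> total=5
Click 3 (2,0) count=1: revealed 1 new [(2,0)] -> total=6
Click 4 (3,1) count=1: revealed 1 new [(3,1)] -> total=7

Answer: 7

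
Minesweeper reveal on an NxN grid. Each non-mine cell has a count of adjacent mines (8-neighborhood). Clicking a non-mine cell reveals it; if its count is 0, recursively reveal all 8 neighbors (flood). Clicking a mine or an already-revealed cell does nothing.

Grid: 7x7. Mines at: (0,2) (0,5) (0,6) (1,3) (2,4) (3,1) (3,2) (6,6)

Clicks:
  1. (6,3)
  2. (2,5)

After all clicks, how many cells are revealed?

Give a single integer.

Click 1 (6,3) count=0: revealed 28 new [(1,5) (1,6) (2,5) (2,6) (3,3) (3,4) (3,5) (3,6) (4,0) (4,1) (4,2) (4,3) (4,4) (4,5) (4,6) (5,0) (5,1) (5,2) (5,3) (5,4) (5,5) (5,6) (6,0) (6,1) (6,2) (6,3) (6,4) (6,5)] -> total=28
Click 2 (2,5) count=1: revealed 0 new [(none)] -> total=28

Answer: 28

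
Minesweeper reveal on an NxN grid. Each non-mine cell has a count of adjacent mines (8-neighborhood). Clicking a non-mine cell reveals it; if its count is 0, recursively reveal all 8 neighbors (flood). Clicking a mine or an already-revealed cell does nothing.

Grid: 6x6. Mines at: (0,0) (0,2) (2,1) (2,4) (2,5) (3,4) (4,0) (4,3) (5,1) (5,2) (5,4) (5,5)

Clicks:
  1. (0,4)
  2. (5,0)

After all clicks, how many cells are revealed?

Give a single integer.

Click 1 (0,4) count=0: revealed 6 new [(0,3) (0,4) (0,5) (1,3) (1,4) (1,5)] -> total=6
Click 2 (5,0) count=2: revealed 1 new [(5,0)] -> total=7

Answer: 7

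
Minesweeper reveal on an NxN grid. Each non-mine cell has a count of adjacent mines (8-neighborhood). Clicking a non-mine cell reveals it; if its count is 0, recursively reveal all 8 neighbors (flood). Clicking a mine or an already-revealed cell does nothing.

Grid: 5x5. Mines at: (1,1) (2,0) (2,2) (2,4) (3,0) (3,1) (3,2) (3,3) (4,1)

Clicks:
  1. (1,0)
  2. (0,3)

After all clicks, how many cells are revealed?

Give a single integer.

Click 1 (1,0) count=2: revealed 1 new [(1,0)] -> total=1
Click 2 (0,3) count=0: revealed 6 new [(0,2) (0,3) (0,4) (1,2) (1,3) (1,4)] -> total=7

Answer: 7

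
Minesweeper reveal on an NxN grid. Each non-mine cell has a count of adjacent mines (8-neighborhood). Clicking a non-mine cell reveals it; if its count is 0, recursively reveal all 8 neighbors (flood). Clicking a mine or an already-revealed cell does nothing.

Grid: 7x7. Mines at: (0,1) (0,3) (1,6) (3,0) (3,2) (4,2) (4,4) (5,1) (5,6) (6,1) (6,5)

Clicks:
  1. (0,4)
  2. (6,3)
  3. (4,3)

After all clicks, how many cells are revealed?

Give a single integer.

Answer: 8

Derivation:
Click 1 (0,4) count=1: revealed 1 new [(0,4)] -> total=1
Click 2 (6,3) count=0: revealed 6 new [(5,2) (5,3) (5,4) (6,2) (6,3) (6,4)] -> total=7
Click 3 (4,3) count=3: revealed 1 new [(4,3)] -> total=8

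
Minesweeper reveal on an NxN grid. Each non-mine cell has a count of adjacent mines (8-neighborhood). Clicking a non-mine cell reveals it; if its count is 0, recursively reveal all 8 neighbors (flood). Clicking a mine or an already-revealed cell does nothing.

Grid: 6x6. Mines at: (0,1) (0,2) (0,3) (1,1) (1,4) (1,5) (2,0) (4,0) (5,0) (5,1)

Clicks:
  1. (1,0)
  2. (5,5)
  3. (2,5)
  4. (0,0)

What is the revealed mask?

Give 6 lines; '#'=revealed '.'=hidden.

Click 1 (1,0) count=3: revealed 1 new [(1,0)] -> total=1
Click 2 (5,5) count=0: revealed 19 new [(2,1) (2,2) (2,3) (2,4) (2,5) (3,1) (3,2) (3,3) (3,4) (3,5) (4,1) (4,2) (4,3) (4,4) (4,5) (5,2) (5,3) (5,4) (5,5)] -> total=20
Click 3 (2,5) count=2: revealed 0 new [(none)] -> total=20
Click 4 (0,0) count=2: revealed 1 new [(0,0)] -> total=21

Answer: #.....
#.....
.#####
.#####
.#####
..####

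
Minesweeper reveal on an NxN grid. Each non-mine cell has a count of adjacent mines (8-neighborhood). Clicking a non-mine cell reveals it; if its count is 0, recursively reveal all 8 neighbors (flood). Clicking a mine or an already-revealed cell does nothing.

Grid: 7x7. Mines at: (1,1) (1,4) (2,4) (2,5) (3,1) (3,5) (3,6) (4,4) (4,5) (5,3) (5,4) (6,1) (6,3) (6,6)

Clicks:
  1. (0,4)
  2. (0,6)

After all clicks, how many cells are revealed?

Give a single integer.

Answer: 5

Derivation:
Click 1 (0,4) count=1: revealed 1 new [(0,4)] -> total=1
Click 2 (0,6) count=0: revealed 4 new [(0,5) (0,6) (1,5) (1,6)] -> total=5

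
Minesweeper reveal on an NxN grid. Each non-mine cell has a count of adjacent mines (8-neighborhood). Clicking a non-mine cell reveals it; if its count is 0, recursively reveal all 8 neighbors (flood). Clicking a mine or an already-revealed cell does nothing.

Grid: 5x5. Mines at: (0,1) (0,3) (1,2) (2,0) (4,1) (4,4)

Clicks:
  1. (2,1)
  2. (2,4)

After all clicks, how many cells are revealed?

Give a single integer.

Click 1 (2,1) count=2: revealed 1 new [(2,1)] -> total=1
Click 2 (2,4) count=0: revealed 6 new [(1,3) (1,4) (2,3) (2,4) (3,3) (3,4)] -> total=7

Answer: 7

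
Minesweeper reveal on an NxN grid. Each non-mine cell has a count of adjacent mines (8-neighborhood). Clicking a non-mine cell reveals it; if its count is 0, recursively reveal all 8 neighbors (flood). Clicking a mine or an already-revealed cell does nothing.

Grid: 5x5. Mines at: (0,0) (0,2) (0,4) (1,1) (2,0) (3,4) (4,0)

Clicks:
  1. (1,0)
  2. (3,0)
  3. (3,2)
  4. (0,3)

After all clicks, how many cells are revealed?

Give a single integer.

Answer: 12

Derivation:
Click 1 (1,0) count=3: revealed 1 new [(1,0)] -> total=1
Click 2 (3,0) count=2: revealed 1 new [(3,0)] -> total=2
Click 3 (3,2) count=0: revealed 9 new [(2,1) (2,2) (2,3) (3,1) (3,2) (3,3) (4,1) (4,2) (4,3)] -> total=11
Click 4 (0,3) count=2: revealed 1 new [(0,3)] -> total=12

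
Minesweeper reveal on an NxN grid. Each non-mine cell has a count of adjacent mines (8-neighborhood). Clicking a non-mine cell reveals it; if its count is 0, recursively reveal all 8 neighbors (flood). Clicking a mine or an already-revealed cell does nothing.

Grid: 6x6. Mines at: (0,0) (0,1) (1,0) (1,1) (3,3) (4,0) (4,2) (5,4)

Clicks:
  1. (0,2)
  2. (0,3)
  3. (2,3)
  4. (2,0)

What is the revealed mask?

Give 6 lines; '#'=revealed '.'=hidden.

Click 1 (0,2) count=2: revealed 1 new [(0,2)] -> total=1
Click 2 (0,3) count=0: revealed 15 new [(0,3) (0,4) (0,5) (1,2) (1,3) (1,4) (1,5) (2,2) (2,3) (2,4) (2,5) (3,4) (3,5) (4,4) (4,5)] -> total=16
Click 3 (2,3) count=1: revealed 0 new [(none)] -> total=16
Click 4 (2,0) count=2: revealed 1 new [(2,0)] -> total=17

Answer: ..####
..####
#.####
....##
....##
......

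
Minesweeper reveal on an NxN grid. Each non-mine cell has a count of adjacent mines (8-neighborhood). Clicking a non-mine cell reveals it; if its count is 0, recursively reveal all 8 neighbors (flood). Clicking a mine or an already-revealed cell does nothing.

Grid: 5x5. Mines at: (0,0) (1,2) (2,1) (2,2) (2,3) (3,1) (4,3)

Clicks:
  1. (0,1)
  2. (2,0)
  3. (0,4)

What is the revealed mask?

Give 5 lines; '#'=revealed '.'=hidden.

Answer: .#.##
...##
#....
.....
.....

Derivation:
Click 1 (0,1) count=2: revealed 1 new [(0,1)] -> total=1
Click 2 (2,0) count=2: revealed 1 new [(2,0)] -> total=2
Click 3 (0,4) count=0: revealed 4 new [(0,3) (0,4) (1,3) (1,4)] -> total=6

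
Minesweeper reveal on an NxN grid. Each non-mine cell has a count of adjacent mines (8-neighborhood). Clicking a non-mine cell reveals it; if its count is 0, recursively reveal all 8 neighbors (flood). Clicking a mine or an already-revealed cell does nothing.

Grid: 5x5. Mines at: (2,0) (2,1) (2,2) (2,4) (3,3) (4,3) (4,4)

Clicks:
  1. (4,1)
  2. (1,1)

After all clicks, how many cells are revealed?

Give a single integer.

Answer: 7

Derivation:
Click 1 (4,1) count=0: revealed 6 new [(3,0) (3,1) (3,2) (4,0) (4,1) (4,2)] -> total=6
Click 2 (1,1) count=3: revealed 1 new [(1,1)] -> total=7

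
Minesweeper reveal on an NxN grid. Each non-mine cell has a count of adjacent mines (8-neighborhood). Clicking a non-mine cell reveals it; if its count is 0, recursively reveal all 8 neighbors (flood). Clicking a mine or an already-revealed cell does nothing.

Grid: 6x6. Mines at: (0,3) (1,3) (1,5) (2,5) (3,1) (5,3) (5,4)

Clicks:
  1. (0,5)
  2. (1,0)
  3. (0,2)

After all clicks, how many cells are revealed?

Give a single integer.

Answer: 10

Derivation:
Click 1 (0,5) count=1: revealed 1 new [(0,5)] -> total=1
Click 2 (1,0) count=0: revealed 9 new [(0,0) (0,1) (0,2) (1,0) (1,1) (1,2) (2,0) (2,1) (2,2)] -> total=10
Click 3 (0,2) count=2: revealed 0 new [(none)] -> total=10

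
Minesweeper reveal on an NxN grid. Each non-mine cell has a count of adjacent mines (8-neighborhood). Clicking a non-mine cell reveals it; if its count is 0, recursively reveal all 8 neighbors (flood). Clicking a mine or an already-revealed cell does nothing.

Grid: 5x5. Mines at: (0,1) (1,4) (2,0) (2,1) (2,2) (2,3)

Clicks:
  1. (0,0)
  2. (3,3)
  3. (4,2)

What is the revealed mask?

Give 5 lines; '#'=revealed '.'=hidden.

Click 1 (0,0) count=1: revealed 1 new [(0,0)] -> total=1
Click 2 (3,3) count=2: revealed 1 new [(3,3)] -> total=2
Click 3 (4,2) count=0: revealed 9 new [(3,0) (3,1) (3,2) (3,4) (4,0) (4,1) (4,2) (4,3) (4,4)] -> total=11

Answer: #....
.....
.....
#####
#####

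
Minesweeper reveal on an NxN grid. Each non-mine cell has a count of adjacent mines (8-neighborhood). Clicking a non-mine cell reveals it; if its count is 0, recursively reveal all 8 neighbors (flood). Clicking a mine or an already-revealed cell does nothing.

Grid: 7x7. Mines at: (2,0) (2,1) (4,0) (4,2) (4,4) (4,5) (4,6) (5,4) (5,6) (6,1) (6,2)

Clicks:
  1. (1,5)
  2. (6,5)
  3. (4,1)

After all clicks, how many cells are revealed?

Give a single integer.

Answer: 26

Derivation:
Click 1 (1,5) count=0: revealed 24 new [(0,0) (0,1) (0,2) (0,3) (0,4) (0,5) (0,6) (1,0) (1,1) (1,2) (1,3) (1,4) (1,5) (1,6) (2,2) (2,3) (2,4) (2,5) (2,6) (3,2) (3,3) (3,4) (3,5) (3,6)] -> total=24
Click 2 (6,5) count=2: revealed 1 new [(6,5)] -> total=25
Click 3 (4,1) count=2: revealed 1 new [(4,1)] -> total=26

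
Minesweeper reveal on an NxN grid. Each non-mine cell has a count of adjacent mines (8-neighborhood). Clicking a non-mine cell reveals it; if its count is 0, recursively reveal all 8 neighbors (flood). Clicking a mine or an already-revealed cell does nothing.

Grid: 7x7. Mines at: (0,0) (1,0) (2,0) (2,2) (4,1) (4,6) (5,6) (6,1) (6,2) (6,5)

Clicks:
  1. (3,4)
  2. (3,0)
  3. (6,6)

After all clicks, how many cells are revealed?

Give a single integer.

Answer: 31

Derivation:
Click 1 (3,4) count=0: revealed 29 new [(0,1) (0,2) (0,3) (0,4) (0,5) (0,6) (1,1) (1,2) (1,3) (1,4) (1,5) (1,6) (2,3) (2,4) (2,5) (2,6) (3,2) (3,3) (3,4) (3,5) (3,6) (4,2) (4,3) (4,4) (4,5) (5,2) (5,3) (5,4) (5,5)] -> total=29
Click 2 (3,0) count=2: revealed 1 new [(3,0)] -> total=30
Click 3 (6,6) count=2: revealed 1 new [(6,6)] -> total=31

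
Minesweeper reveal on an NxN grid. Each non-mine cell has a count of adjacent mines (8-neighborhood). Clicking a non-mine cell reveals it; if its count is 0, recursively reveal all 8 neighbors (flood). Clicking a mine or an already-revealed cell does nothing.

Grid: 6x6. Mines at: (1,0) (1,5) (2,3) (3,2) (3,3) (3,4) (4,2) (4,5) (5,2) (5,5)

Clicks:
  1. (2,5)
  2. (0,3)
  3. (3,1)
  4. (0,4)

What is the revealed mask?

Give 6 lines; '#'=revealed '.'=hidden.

Click 1 (2,5) count=2: revealed 1 new [(2,5)] -> total=1
Click 2 (0,3) count=0: revealed 8 new [(0,1) (0,2) (0,3) (0,4) (1,1) (1,2) (1,3) (1,4)] -> total=9
Click 3 (3,1) count=2: revealed 1 new [(3,1)] -> total=10
Click 4 (0,4) count=1: revealed 0 new [(none)] -> total=10

Answer: .####.
.####.
.....#
.#....
......
......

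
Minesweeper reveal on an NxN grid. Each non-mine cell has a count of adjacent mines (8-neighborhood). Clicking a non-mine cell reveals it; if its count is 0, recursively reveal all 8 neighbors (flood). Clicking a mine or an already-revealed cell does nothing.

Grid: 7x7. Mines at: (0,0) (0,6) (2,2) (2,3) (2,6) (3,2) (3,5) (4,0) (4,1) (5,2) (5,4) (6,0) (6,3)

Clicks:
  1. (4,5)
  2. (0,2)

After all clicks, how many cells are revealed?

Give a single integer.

Click 1 (4,5) count=2: revealed 1 new [(4,5)] -> total=1
Click 2 (0,2) count=0: revealed 10 new [(0,1) (0,2) (0,3) (0,4) (0,5) (1,1) (1,2) (1,3) (1,4) (1,5)] -> total=11

Answer: 11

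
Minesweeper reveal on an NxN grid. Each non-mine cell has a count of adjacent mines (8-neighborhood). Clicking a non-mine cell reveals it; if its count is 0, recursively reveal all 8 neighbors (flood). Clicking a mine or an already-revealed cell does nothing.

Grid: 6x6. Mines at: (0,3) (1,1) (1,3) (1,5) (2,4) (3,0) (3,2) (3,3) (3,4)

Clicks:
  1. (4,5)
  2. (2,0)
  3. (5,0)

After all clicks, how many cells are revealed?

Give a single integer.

Click 1 (4,5) count=1: revealed 1 new [(4,5)] -> total=1
Click 2 (2,0) count=2: revealed 1 new [(2,0)] -> total=2
Click 3 (5,0) count=0: revealed 11 new [(4,0) (4,1) (4,2) (4,3) (4,4) (5,0) (5,1) (5,2) (5,3) (5,4) (5,5)] -> total=13

Answer: 13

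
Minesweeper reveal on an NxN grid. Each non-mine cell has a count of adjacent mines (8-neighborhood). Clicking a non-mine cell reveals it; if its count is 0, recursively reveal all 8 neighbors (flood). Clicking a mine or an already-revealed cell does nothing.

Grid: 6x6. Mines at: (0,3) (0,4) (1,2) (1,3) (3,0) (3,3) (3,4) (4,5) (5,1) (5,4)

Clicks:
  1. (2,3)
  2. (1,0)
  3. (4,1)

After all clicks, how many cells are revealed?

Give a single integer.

Answer: 8

Derivation:
Click 1 (2,3) count=4: revealed 1 new [(2,3)] -> total=1
Click 2 (1,0) count=0: revealed 6 new [(0,0) (0,1) (1,0) (1,1) (2,0) (2,1)] -> total=7
Click 3 (4,1) count=2: revealed 1 new [(4,1)] -> total=8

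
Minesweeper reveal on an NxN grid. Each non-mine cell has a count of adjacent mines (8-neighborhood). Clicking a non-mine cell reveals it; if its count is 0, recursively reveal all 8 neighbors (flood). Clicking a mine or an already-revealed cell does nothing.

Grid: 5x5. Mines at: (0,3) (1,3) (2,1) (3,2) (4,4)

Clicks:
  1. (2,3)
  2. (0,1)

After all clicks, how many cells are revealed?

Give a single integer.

Click 1 (2,3) count=2: revealed 1 new [(2,3)] -> total=1
Click 2 (0,1) count=0: revealed 6 new [(0,0) (0,1) (0,2) (1,0) (1,1) (1,2)] -> total=7

Answer: 7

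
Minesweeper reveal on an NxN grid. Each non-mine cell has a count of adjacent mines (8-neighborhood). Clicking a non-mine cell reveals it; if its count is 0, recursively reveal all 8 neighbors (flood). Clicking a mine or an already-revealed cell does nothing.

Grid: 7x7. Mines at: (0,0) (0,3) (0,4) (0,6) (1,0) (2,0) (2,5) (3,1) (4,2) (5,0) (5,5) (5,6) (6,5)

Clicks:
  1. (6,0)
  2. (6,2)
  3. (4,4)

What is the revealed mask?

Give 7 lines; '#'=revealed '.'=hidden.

Click 1 (6,0) count=1: revealed 1 new [(6,0)] -> total=1
Click 2 (6,2) count=0: revealed 8 new [(5,1) (5,2) (5,3) (5,4) (6,1) (6,2) (6,3) (6,4)] -> total=9
Click 3 (4,4) count=1: revealed 1 new [(4,4)] -> total=10

Answer: .......
.......
.......
.......
....#..
.####..
#####..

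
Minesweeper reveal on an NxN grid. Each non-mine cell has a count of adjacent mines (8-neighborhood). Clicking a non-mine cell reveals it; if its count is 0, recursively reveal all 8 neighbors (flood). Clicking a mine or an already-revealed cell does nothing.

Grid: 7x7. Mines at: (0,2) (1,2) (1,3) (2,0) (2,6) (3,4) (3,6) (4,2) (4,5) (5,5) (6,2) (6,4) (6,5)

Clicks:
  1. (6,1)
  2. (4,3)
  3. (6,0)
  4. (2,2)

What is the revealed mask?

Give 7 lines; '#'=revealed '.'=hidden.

Click 1 (6,1) count=1: revealed 1 new [(6,1)] -> total=1
Click 2 (4,3) count=2: revealed 1 new [(4,3)] -> total=2
Click 3 (6,0) count=0: revealed 7 new [(3,0) (3,1) (4,0) (4,1) (5,0) (5,1) (6,0)] -> total=9
Click 4 (2,2) count=2: revealed 1 new [(2,2)] -> total=10

Answer: .......
.......
..#....
##.....
##.#...
##.....
##.....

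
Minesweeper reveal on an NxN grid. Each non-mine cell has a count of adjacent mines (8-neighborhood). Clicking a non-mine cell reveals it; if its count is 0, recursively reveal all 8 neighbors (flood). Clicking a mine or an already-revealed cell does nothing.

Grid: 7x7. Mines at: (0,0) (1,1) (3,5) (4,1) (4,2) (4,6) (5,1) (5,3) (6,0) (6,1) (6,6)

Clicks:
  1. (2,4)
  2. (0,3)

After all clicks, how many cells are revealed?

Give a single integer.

Answer: 18

Derivation:
Click 1 (2,4) count=1: revealed 1 new [(2,4)] -> total=1
Click 2 (0,3) count=0: revealed 17 new [(0,2) (0,3) (0,4) (0,5) (0,6) (1,2) (1,3) (1,4) (1,5) (1,6) (2,2) (2,3) (2,5) (2,6) (3,2) (3,3) (3,4)] -> total=18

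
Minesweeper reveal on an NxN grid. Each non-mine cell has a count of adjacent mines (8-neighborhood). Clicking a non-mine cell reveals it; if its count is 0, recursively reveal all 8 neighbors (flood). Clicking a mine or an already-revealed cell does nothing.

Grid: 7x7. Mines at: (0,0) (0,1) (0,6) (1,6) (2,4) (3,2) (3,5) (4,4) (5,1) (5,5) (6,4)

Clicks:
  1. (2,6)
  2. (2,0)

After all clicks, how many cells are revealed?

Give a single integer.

Answer: 9

Derivation:
Click 1 (2,6) count=2: revealed 1 new [(2,6)] -> total=1
Click 2 (2,0) count=0: revealed 8 new [(1,0) (1,1) (2,0) (2,1) (3,0) (3,1) (4,0) (4,1)] -> total=9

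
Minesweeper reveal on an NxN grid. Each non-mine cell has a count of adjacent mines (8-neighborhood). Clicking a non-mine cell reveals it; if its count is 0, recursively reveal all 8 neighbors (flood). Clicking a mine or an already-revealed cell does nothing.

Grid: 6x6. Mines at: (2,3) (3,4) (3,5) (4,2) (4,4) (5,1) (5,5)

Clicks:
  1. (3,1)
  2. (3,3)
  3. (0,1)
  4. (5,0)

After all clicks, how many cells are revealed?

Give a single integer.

Click 1 (3,1) count=1: revealed 1 new [(3,1)] -> total=1
Click 2 (3,3) count=4: revealed 1 new [(3,3)] -> total=2
Click 3 (0,1) count=0: revealed 21 new [(0,0) (0,1) (0,2) (0,3) (0,4) (0,5) (1,0) (1,1) (1,2) (1,3) (1,4) (1,5) (2,0) (2,1) (2,2) (2,4) (2,5) (3,0) (3,2) (4,0) (4,1)] -> total=23
Click 4 (5,0) count=1: revealed 1 new [(5,0)] -> total=24

Answer: 24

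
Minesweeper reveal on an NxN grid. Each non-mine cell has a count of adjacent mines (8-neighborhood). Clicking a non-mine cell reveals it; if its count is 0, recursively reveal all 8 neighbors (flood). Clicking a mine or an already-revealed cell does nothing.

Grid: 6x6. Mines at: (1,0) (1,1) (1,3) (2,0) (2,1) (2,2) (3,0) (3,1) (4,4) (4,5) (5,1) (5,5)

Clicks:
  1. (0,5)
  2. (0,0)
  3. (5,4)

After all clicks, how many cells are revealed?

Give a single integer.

Click 1 (0,5) count=0: revealed 8 new [(0,4) (0,5) (1,4) (1,5) (2,4) (2,5) (3,4) (3,5)] -> total=8
Click 2 (0,0) count=2: revealed 1 new [(0,0)] -> total=9
Click 3 (5,4) count=3: revealed 1 new [(5,4)] -> total=10

Answer: 10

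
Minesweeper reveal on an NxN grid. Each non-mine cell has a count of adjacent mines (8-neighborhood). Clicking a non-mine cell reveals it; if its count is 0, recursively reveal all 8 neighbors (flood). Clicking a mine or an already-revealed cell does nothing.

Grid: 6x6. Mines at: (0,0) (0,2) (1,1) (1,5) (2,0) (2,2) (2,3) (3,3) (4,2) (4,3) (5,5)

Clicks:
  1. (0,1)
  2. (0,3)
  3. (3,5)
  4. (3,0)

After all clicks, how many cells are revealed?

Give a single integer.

Click 1 (0,1) count=3: revealed 1 new [(0,1)] -> total=1
Click 2 (0,3) count=1: revealed 1 new [(0,3)] -> total=2
Click 3 (3,5) count=0: revealed 6 new [(2,4) (2,5) (3,4) (3,5) (4,4) (4,5)] -> total=8
Click 4 (3,0) count=1: revealed 1 new [(3,0)] -> total=9

Answer: 9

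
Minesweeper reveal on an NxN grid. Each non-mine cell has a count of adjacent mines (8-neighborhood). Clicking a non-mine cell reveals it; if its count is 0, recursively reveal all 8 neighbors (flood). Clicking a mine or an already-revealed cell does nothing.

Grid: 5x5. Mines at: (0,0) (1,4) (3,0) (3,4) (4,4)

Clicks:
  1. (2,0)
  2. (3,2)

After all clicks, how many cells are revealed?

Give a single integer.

Answer: 16

Derivation:
Click 1 (2,0) count=1: revealed 1 new [(2,0)] -> total=1
Click 2 (3,2) count=0: revealed 15 new [(0,1) (0,2) (0,3) (1,1) (1,2) (1,3) (2,1) (2,2) (2,3) (3,1) (3,2) (3,3) (4,1) (4,2) (4,3)] -> total=16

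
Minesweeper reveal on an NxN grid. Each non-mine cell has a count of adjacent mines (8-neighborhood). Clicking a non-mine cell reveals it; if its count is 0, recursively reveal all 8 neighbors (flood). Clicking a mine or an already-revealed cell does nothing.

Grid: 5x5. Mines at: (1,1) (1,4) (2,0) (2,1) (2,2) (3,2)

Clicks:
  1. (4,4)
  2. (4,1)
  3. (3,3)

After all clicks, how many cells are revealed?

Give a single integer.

Answer: 7

Derivation:
Click 1 (4,4) count=0: revealed 6 new [(2,3) (2,4) (3,3) (3,4) (4,3) (4,4)] -> total=6
Click 2 (4,1) count=1: revealed 1 new [(4,1)] -> total=7
Click 3 (3,3) count=2: revealed 0 new [(none)] -> total=7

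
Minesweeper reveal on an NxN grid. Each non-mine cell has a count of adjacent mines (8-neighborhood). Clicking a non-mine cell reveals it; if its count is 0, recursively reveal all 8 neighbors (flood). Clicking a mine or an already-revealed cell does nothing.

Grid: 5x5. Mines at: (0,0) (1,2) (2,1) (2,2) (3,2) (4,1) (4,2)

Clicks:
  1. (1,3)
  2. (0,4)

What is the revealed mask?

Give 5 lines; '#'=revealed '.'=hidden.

Click 1 (1,3) count=2: revealed 1 new [(1,3)] -> total=1
Click 2 (0,4) count=0: revealed 9 new [(0,3) (0,4) (1,4) (2,3) (2,4) (3,3) (3,4) (4,3) (4,4)] -> total=10

Answer: ...##
...##
...##
...##
...##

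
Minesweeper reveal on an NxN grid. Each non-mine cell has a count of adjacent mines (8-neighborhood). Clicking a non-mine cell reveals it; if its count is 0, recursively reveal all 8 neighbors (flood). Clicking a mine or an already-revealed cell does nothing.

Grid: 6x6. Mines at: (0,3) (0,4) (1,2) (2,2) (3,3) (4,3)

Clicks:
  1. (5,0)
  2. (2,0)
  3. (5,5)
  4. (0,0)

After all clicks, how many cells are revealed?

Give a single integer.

Click 1 (5,0) count=0: revealed 15 new [(0,0) (0,1) (1,0) (1,1) (2,0) (2,1) (3,0) (3,1) (3,2) (4,0) (4,1) (4,2) (5,0) (5,1) (5,2)] -> total=15
Click 2 (2,0) count=0: revealed 0 new [(none)] -> total=15
Click 3 (5,5) count=0: revealed 10 new [(1,4) (1,5) (2,4) (2,5) (3,4) (3,5) (4,4) (4,5) (5,4) (5,5)] -> total=25
Click 4 (0,0) count=0: revealed 0 new [(none)] -> total=25

Answer: 25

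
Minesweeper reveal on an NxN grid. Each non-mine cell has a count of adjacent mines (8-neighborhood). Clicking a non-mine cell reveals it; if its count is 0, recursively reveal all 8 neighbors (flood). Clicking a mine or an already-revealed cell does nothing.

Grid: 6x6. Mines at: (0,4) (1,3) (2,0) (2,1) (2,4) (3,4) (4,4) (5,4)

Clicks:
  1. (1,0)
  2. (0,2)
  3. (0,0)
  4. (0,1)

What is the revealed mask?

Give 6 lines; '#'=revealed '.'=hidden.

Answer: ###...
###...
......
......
......
......

Derivation:
Click 1 (1,0) count=2: revealed 1 new [(1,0)] -> total=1
Click 2 (0,2) count=1: revealed 1 new [(0,2)] -> total=2
Click 3 (0,0) count=0: revealed 4 new [(0,0) (0,1) (1,1) (1,2)] -> total=6
Click 4 (0,1) count=0: revealed 0 new [(none)] -> total=6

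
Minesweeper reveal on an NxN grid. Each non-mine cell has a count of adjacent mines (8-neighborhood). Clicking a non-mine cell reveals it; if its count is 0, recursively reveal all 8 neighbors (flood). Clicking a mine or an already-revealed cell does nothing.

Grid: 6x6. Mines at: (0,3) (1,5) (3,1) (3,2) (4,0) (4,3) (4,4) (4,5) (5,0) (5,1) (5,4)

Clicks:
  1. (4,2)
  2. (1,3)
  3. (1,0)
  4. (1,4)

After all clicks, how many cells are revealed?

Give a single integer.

Answer: 12

Derivation:
Click 1 (4,2) count=4: revealed 1 new [(4,2)] -> total=1
Click 2 (1,3) count=1: revealed 1 new [(1,3)] -> total=2
Click 3 (1,0) count=0: revealed 9 new [(0,0) (0,1) (0,2) (1,0) (1,1) (1,2) (2,0) (2,1) (2,2)] -> total=11
Click 4 (1,4) count=2: revealed 1 new [(1,4)] -> total=12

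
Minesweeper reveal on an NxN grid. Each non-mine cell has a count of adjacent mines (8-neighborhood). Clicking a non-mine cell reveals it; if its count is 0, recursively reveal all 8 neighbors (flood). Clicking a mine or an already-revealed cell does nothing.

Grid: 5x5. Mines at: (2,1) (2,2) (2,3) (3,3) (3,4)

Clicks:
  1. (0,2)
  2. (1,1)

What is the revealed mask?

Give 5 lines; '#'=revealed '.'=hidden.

Click 1 (0,2) count=0: revealed 10 new [(0,0) (0,1) (0,2) (0,3) (0,4) (1,0) (1,1) (1,2) (1,3) (1,4)] -> total=10
Click 2 (1,1) count=2: revealed 0 new [(none)] -> total=10

Answer: #####
#####
.....
.....
.....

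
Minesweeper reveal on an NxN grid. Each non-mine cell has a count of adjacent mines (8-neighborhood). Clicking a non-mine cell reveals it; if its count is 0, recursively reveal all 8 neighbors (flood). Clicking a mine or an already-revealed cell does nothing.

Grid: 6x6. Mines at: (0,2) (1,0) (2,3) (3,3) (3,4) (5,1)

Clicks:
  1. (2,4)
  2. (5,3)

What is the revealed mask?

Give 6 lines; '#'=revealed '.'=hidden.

Answer: ......
......
....#.
......
..####
..####

Derivation:
Click 1 (2,4) count=3: revealed 1 new [(2,4)] -> total=1
Click 2 (5,3) count=0: revealed 8 new [(4,2) (4,3) (4,4) (4,5) (5,2) (5,3) (5,4) (5,5)] -> total=9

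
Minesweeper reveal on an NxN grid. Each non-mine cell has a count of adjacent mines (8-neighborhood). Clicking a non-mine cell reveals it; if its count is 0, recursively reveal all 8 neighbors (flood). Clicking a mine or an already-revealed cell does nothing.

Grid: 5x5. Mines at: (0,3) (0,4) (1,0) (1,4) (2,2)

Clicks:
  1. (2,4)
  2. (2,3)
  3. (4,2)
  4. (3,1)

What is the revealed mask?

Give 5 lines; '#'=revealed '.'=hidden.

Click 1 (2,4) count=1: revealed 1 new [(2,4)] -> total=1
Click 2 (2,3) count=2: revealed 1 new [(2,3)] -> total=2
Click 3 (4,2) count=0: revealed 12 new [(2,0) (2,1) (3,0) (3,1) (3,2) (3,3) (3,4) (4,0) (4,1) (4,2) (4,3) (4,4)] -> total=14
Click 4 (3,1) count=1: revealed 0 new [(none)] -> total=14

Answer: .....
.....
##.##
#####
#####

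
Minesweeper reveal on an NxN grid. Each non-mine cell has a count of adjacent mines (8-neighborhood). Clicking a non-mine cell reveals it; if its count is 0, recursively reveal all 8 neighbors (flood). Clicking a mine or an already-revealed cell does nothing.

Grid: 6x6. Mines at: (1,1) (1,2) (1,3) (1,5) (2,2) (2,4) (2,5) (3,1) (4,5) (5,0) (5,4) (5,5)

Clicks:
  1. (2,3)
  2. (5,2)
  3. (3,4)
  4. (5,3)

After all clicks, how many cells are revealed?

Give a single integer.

Answer: 8

Derivation:
Click 1 (2,3) count=4: revealed 1 new [(2,3)] -> total=1
Click 2 (5,2) count=0: revealed 6 new [(4,1) (4,2) (4,3) (5,1) (5,2) (5,3)] -> total=7
Click 3 (3,4) count=3: revealed 1 new [(3,4)] -> total=8
Click 4 (5,3) count=1: revealed 0 new [(none)] -> total=8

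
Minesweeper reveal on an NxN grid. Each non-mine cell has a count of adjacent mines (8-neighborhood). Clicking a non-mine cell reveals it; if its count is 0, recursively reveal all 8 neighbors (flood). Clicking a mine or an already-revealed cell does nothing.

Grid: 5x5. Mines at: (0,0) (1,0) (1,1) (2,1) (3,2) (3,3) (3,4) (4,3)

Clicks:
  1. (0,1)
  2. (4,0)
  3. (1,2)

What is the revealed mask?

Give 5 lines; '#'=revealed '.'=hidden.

Click 1 (0,1) count=3: revealed 1 new [(0,1)] -> total=1
Click 2 (4,0) count=0: revealed 4 new [(3,0) (3,1) (4,0) (4,1)] -> total=5
Click 3 (1,2) count=2: revealed 1 new [(1,2)] -> total=6

Answer: .#...
..#..
.....
##...
##...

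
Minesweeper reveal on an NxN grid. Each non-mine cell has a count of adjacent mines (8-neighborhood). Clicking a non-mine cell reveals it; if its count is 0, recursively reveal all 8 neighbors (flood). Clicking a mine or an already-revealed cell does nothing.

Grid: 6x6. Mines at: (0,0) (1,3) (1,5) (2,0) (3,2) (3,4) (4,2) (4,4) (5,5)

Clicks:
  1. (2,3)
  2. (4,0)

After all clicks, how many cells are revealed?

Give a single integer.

Click 1 (2,3) count=3: revealed 1 new [(2,3)] -> total=1
Click 2 (4,0) count=0: revealed 6 new [(3,0) (3,1) (4,0) (4,1) (5,0) (5,1)] -> total=7

Answer: 7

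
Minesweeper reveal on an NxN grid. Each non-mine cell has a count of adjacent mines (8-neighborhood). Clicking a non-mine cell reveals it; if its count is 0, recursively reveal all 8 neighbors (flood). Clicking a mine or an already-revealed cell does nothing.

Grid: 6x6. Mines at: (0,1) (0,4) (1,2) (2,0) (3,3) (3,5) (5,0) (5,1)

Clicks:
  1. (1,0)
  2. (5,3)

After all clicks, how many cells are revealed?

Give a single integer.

Click 1 (1,0) count=2: revealed 1 new [(1,0)] -> total=1
Click 2 (5,3) count=0: revealed 8 new [(4,2) (4,3) (4,4) (4,5) (5,2) (5,3) (5,4) (5,5)] -> total=9

Answer: 9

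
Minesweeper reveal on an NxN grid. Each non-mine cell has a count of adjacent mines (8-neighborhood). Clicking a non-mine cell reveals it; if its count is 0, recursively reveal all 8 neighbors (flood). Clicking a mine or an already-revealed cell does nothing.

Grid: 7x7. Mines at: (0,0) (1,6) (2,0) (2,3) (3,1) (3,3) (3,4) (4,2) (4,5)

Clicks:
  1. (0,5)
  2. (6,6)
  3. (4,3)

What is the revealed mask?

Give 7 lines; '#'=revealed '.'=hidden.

Click 1 (0,5) count=1: revealed 1 new [(0,5)] -> total=1
Click 2 (6,6) count=0: revealed 16 new [(4,0) (4,1) (5,0) (5,1) (5,2) (5,3) (5,4) (5,5) (5,6) (6,0) (6,1) (6,2) (6,3) (6,4) (6,5) (6,6)] -> total=17
Click 3 (4,3) count=3: revealed 1 new [(4,3)] -> total=18

Answer: .....#.
.......
.......
.......
##.#...
#######
#######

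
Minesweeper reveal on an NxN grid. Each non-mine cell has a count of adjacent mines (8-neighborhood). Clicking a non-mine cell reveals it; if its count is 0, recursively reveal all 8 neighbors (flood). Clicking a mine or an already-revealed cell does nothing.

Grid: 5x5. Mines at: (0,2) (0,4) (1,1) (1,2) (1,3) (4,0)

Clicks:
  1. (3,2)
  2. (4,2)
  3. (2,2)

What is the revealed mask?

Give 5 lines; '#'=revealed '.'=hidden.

Answer: .....
.....
.####
.####
.####

Derivation:
Click 1 (3,2) count=0: revealed 12 new [(2,1) (2,2) (2,3) (2,4) (3,1) (3,2) (3,3) (3,4) (4,1) (4,2) (4,3) (4,4)] -> total=12
Click 2 (4,2) count=0: revealed 0 new [(none)] -> total=12
Click 3 (2,2) count=3: revealed 0 new [(none)] -> total=12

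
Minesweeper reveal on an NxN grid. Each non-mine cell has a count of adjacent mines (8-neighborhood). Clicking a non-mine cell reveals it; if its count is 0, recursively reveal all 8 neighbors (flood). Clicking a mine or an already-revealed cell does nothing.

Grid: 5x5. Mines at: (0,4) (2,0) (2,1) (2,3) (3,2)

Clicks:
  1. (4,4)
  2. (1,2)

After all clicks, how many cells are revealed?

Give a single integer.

Click 1 (4,4) count=0: revealed 4 new [(3,3) (3,4) (4,3) (4,4)] -> total=4
Click 2 (1,2) count=2: revealed 1 new [(1,2)] -> total=5

Answer: 5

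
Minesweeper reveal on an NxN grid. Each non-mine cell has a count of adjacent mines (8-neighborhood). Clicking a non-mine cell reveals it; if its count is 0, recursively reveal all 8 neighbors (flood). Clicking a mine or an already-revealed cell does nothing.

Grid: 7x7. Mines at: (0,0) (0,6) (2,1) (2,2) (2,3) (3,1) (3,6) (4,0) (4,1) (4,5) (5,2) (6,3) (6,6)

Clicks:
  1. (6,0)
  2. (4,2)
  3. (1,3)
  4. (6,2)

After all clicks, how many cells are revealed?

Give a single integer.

Answer: 7

Derivation:
Click 1 (6,0) count=0: revealed 4 new [(5,0) (5,1) (6,0) (6,1)] -> total=4
Click 2 (4,2) count=3: revealed 1 new [(4,2)] -> total=5
Click 3 (1,3) count=2: revealed 1 new [(1,3)] -> total=6
Click 4 (6,2) count=2: revealed 1 new [(6,2)] -> total=7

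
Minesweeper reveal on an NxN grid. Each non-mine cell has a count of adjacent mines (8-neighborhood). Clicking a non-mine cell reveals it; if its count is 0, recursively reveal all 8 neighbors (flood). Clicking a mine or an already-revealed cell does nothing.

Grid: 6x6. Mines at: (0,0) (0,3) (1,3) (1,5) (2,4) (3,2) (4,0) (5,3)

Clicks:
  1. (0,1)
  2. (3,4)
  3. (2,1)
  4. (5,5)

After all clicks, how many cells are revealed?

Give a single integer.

Click 1 (0,1) count=1: revealed 1 new [(0,1)] -> total=1
Click 2 (3,4) count=1: revealed 1 new [(3,4)] -> total=2
Click 3 (2,1) count=1: revealed 1 new [(2,1)] -> total=3
Click 4 (5,5) count=0: revealed 5 new [(3,5) (4,4) (4,5) (5,4) (5,5)] -> total=8

Answer: 8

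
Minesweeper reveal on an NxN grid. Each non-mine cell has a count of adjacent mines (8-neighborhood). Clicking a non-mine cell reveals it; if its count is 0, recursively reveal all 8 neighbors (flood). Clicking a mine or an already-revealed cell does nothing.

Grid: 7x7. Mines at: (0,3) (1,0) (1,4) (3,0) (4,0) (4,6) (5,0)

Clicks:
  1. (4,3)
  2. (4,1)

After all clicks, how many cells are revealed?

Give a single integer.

Click 1 (4,3) count=0: revealed 30 new [(1,1) (1,2) (1,3) (2,1) (2,2) (2,3) (2,4) (2,5) (3,1) (3,2) (3,3) (3,4) (3,5) (4,1) (4,2) (4,3) (4,4) (4,5) (5,1) (5,2) (5,3) (5,4) (5,5) (5,6) (6,1) (6,2) (6,3) (6,4) (6,5) (6,6)] -> total=30
Click 2 (4,1) count=3: revealed 0 new [(none)] -> total=30

Answer: 30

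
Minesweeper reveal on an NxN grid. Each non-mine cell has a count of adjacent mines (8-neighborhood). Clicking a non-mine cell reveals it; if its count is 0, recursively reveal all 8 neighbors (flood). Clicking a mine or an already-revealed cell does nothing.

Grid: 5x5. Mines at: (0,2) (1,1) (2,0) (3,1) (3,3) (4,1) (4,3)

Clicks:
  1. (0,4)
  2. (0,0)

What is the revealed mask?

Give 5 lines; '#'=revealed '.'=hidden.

Answer: #..##
...##
...##
.....
.....

Derivation:
Click 1 (0,4) count=0: revealed 6 new [(0,3) (0,4) (1,3) (1,4) (2,3) (2,4)] -> total=6
Click 2 (0,0) count=1: revealed 1 new [(0,0)] -> total=7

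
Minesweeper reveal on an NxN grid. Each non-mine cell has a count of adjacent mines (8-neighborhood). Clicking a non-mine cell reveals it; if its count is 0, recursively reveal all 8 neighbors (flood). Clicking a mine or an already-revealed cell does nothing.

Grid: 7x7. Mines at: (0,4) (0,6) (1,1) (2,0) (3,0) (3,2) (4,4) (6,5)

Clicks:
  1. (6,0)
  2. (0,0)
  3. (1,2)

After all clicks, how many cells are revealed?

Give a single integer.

Click 1 (6,0) count=0: revealed 14 new [(4,0) (4,1) (4,2) (4,3) (5,0) (5,1) (5,2) (5,3) (5,4) (6,0) (6,1) (6,2) (6,3) (6,4)] -> total=14
Click 2 (0,0) count=1: revealed 1 new [(0,0)] -> total=15
Click 3 (1,2) count=1: revealed 1 new [(1,2)] -> total=16

Answer: 16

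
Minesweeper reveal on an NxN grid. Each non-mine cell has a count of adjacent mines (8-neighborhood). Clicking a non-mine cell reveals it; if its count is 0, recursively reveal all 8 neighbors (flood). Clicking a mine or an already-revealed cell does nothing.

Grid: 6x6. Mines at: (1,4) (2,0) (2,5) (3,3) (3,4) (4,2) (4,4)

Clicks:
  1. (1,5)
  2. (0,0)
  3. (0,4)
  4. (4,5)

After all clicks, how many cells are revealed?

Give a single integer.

Click 1 (1,5) count=2: revealed 1 new [(1,5)] -> total=1
Click 2 (0,0) count=0: revealed 11 new [(0,0) (0,1) (0,2) (0,3) (1,0) (1,1) (1,2) (1,3) (2,1) (2,2) (2,3)] -> total=12
Click 3 (0,4) count=1: revealed 1 new [(0,4)] -> total=13
Click 4 (4,5) count=2: revealed 1 new [(4,5)] -> total=14

Answer: 14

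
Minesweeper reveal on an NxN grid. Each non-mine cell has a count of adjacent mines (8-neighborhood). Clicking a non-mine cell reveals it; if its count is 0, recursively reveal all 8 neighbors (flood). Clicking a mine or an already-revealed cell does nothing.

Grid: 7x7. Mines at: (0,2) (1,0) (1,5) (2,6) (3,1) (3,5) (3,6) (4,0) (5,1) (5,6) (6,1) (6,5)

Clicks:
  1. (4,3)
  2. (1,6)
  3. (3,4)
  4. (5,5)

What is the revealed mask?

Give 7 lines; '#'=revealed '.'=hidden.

Answer: .......
..###.#
..###..
..###..
..###..
..####.
..###..

Derivation:
Click 1 (4,3) count=0: revealed 18 new [(1,2) (1,3) (1,4) (2,2) (2,3) (2,4) (3,2) (3,3) (3,4) (4,2) (4,3) (4,4) (5,2) (5,3) (5,4) (6,2) (6,3) (6,4)] -> total=18
Click 2 (1,6) count=2: revealed 1 new [(1,6)] -> total=19
Click 3 (3,4) count=1: revealed 0 new [(none)] -> total=19
Click 4 (5,5) count=2: revealed 1 new [(5,5)] -> total=20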